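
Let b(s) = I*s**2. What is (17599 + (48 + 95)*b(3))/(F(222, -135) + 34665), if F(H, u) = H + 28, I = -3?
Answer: 13738/34915 ≈ 0.39347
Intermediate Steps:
F(H, u) = 28 + H
b(s) = -3*s**2
(17599 + (48 + 95)*b(3))/(F(222, -135) + 34665) = (17599 + (48 + 95)*(-3*3**2))/((28 + 222) + 34665) = (17599 + 143*(-3*9))/(250 + 34665) = (17599 + 143*(-27))/34915 = (17599 - 3861)*(1/34915) = 13738*(1/34915) = 13738/34915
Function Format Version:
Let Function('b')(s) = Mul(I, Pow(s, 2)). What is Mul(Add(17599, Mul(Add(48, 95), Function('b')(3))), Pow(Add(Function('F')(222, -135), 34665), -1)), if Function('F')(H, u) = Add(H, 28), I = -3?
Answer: Rational(13738, 34915) ≈ 0.39347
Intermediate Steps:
Function('F')(H, u) = Add(28, H)
Function('b')(s) = Mul(-3, Pow(s, 2))
Mul(Add(17599, Mul(Add(48, 95), Function('b')(3))), Pow(Add(Function('F')(222, -135), 34665), -1)) = Mul(Add(17599, Mul(Add(48, 95), Mul(-3, Pow(3, 2)))), Pow(Add(Add(28, 222), 34665), -1)) = Mul(Add(17599, Mul(143, Mul(-3, 9))), Pow(Add(250, 34665), -1)) = Mul(Add(17599, Mul(143, -27)), Pow(34915, -1)) = Mul(Add(17599, -3861), Rational(1, 34915)) = Mul(13738, Rational(1, 34915)) = Rational(13738, 34915)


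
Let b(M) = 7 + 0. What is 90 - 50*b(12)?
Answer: -260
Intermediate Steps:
b(M) = 7
90 - 50*b(12) = 90 - 50*7 = 90 - 350 = -260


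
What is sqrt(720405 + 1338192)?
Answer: 3*sqrt(228733) ≈ 1434.8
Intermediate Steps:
sqrt(720405 + 1338192) = sqrt(2058597) = 3*sqrt(228733)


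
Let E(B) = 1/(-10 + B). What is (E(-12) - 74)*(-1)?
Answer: 1629/22 ≈ 74.045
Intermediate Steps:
(E(-12) - 74)*(-1) = (1/(-10 - 12) - 74)*(-1) = (1/(-22) - 74)*(-1) = (-1/22 - 74)*(-1) = -1629/22*(-1) = 1629/22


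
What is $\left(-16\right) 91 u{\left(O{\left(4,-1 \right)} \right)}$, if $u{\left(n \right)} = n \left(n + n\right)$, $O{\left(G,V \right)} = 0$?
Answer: $0$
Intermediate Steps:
$u{\left(n \right)} = 2 n^{2}$ ($u{\left(n \right)} = n 2 n = 2 n^{2}$)
$\left(-16\right) 91 u{\left(O{\left(4,-1 \right)} \right)} = \left(-16\right) 91 \cdot 2 \cdot 0^{2} = - 1456 \cdot 2 \cdot 0 = \left(-1456\right) 0 = 0$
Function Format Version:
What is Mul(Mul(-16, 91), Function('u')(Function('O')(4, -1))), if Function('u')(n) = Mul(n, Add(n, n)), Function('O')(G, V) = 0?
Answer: 0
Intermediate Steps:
Function('u')(n) = Mul(2, Pow(n, 2)) (Function('u')(n) = Mul(n, Mul(2, n)) = Mul(2, Pow(n, 2)))
Mul(Mul(-16, 91), Function('u')(Function('O')(4, -1))) = Mul(Mul(-16, 91), Mul(2, Pow(0, 2))) = Mul(-1456, Mul(2, 0)) = Mul(-1456, 0) = 0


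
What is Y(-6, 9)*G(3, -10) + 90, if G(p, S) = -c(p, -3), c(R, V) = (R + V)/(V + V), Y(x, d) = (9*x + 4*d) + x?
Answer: 90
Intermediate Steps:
Y(x, d) = 4*d + 10*x (Y(x, d) = (4*d + 9*x) + x = 4*d + 10*x)
c(R, V) = (R + V)/(2*V) (c(R, V) = (R + V)/((2*V)) = (R + V)*(1/(2*V)) = (R + V)/(2*V))
G(p, S) = -½ + p/6 (G(p, S) = -(p - 3)/(2*(-3)) = -(-1)*(-3 + p)/(2*3) = -(½ - p/6) = -½ + p/6)
Y(-6, 9)*G(3, -10) + 90 = (4*9 + 10*(-6))*(-½ + (⅙)*3) + 90 = (36 - 60)*(-½ + ½) + 90 = -24*0 + 90 = 0 + 90 = 90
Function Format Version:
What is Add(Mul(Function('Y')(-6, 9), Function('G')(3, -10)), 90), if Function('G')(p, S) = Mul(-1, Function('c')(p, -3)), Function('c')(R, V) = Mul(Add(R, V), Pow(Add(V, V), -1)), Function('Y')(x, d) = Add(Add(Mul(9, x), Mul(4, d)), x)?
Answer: 90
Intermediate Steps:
Function('Y')(x, d) = Add(Mul(4, d), Mul(10, x)) (Function('Y')(x, d) = Add(Add(Mul(4, d), Mul(9, x)), x) = Add(Mul(4, d), Mul(10, x)))
Function('c')(R, V) = Mul(Rational(1, 2), Pow(V, -1), Add(R, V)) (Function('c')(R, V) = Mul(Add(R, V), Pow(Mul(2, V), -1)) = Mul(Add(R, V), Mul(Rational(1, 2), Pow(V, -1))) = Mul(Rational(1, 2), Pow(V, -1), Add(R, V)))
Function('G')(p, S) = Add(Rational(-1, 2), Mul(Rational(1, 6), p)) (Function('G')(p, S) = Mul(-1, Mul(Rational(1, 2), Pow(-3, -1), Add(p, -3))) = Mul(-1, Mul(Rational(1, 2), Rational(-1, 3), Add(-3, p))) = Mul(-1, Add(Rational(1, 2), Mul(Rational(-1, 6), p))) = Add(Rational(-1, 2), Mul(Rational(1, 6), p)))
Add(Mul(Function('Y')(-6, 9), Function('G')(3, -10)), 90) = Add(Mul(Add(Mul(4, 9), Mul(10, -6)), Add(Rational(-1, 2), Mul(Rational(1, 6), 3))), 90) = Add(Mul(Add(36, -60), Add(Rational(-1, 2), Rational(1, 2))), 90) = Add(Mul(-24, 0), 90) = Add(0, 90) = 90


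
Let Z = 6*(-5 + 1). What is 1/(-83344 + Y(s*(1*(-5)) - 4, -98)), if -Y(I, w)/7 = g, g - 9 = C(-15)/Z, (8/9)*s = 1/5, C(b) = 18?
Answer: -4/333607 ≈ -1.1990e-5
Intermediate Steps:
Z = -24 (Z = 6*(-4) = -24)
s = 9/40 (s = (9/8)/5 = (9/8)*(⅕) = 9/40 ≈ 0.22500)
g = 33/4 (g = 9 + 18/(-24) = 9 + 18*(-1/24) = 9 - ¾ = 33/4 ≈ 8.2500)
Y(I, w) = -231/4 (Y(I, w) = -7*33/4 = -231/4)
1/(-83344 + Y(s*(1*(-5)) - 4, -98)) = 1/(-83344 - 231/4) = 1/(-333607/4) = -4/333607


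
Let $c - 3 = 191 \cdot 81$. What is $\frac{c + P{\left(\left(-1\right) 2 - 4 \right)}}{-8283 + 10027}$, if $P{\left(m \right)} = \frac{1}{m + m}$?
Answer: $\frac{185687}{20928} \approx 8.8727$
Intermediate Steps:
$c = 15474$ ($c = 3 + 191 \cdot 81 = 3 + 15471 = 15474$)
$P{\left(m \right)} = \frac{1}{2 m}$
$\frac{c + P{\left(\left(-1\right) 2 - 4 \right)}}{-8283 + 10027} = \frac{15474 + \frac{1}{2 \left(\left(-1\right) 2 - 4\right)}}{-8283 + 10027} = \frac{15474 + \frac{1}{2 \left(-2 - 4\right)}}{1744} = \left(15474 + \frac{1}{2 \left(-6\right)}\right) \frac{1}{1744} = \left(15474 + \frac{1}{2} \left(- \frac{1}{6}\right)\right) \frac{1}{1744} = \left(15474 - \frac{1}{12}\right) \frac{1}{1744} = \frac{185687}{12} \cdot \frac{1}{1744} = \frac{185687}{20928}$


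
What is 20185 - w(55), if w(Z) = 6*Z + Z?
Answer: 19800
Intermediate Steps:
w(Z) = 7*Z
20185 - w(55) = 20185 - 7*55 = 20185 - 1*385 = 20185 - 385 = 19800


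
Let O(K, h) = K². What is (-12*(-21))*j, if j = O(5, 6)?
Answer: 6300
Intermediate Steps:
j = 25 (j = 5² = 25)
(-12*(-21))*j = -12*(-21)*25 = 252*25 = 6300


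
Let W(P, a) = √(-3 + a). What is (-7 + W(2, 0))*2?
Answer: -14 + 2*I*√3 ≈ -14.0 + 3.4641*I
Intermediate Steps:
(-7 + W(2, 0))*2 = (-7 + √(-3 + 0))*2 = (-7 + √(-3))*2 = (-7 + I*√3)*2 = -14 + 2*I*√3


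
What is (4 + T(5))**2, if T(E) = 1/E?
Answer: 441/25 ≈ 17.640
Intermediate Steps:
(4 + T(5))**2 = (4 + 1/5)**2 = (21/5)**2 = 441/25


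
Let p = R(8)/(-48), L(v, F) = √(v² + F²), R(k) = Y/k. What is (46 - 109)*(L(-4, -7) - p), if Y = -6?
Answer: 63/64 - 63*√65 ≈ -506.94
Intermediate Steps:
R(k) = -6/k
L(v, F) = √(F² + v²)
p = 1/64 (p = -6/8/(-48) = -6*⅛*(-1/48) = -¾*(-1/48) = 1/64 ≈ 0.015625)
(46 - 109)*(L(-4, -7) - p) = (46 - 109)*(√((-7)² + (-4)²) - 1*1/64) = -63*(√(49 + 16) - 1/64) = -63*(√65 - 1/64) = -63*(-1/64 + √65) = 63/64 - 63*√65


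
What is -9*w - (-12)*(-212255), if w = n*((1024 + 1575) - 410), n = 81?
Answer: -4142841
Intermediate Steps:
w = 177309 (w = 81*((1024 + 1575) - 410) = 81*(2599 - 410) = 81*2189 = 177309)
-9*w - (-12)*(-212255) = -9*177309 - (-12)*(-212255) = -1595781 - 1*2547060 = -1595781 - 2547060 = -4142841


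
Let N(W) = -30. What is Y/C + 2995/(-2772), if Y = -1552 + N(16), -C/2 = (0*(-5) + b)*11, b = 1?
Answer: 196337/2772 ≈ 70.829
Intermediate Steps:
C = -22 (C = -2*(0*(-5) + 1)*11 = -2*(0 + 1)*11 = -2*11 = -22)
Y = -1582 (Y = -1552 - 30 = -1582)
Y/C + 2995/(-2772) = -1582/(-22) + 2995/(-2772) = -1582*(-1/22) + 2995*(-1/2772) = 791/11 - 2995/2772 = 196337/2772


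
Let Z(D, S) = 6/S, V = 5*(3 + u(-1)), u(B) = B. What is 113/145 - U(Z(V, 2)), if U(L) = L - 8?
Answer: 838/145 ≈ 5.7793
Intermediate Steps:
V = 10 (V = 5*(3 - 1) = 5*2 = 10)
U(L) = -8 + L
113/145 - U(Z(V, 2)) = 113/145 - (-8 + 6/2) = 113*(1/145) - (-8 + 6*(1/2)) = 113/145 - (-8 + 3) = 113/145 - 1*(-5) = 113/145 + 5 = 838/145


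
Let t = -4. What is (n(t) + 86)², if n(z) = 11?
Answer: 9409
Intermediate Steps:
(n(t) + 86)² = (11 + 86)² = 97² = 9409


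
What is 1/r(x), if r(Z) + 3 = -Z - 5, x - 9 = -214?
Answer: 1/197 ≈ 0.0050761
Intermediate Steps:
x = -205 (x = 9 - 214 = -205)
r(Z) = -8 - Z (r(Z) = -3 + (-Z - 5) = -3 + (-5 - Z) = -8 - Z)
1/r(x) = 1/(-8 - 1*(-205)) = 1/(-8 + 205) = 1/197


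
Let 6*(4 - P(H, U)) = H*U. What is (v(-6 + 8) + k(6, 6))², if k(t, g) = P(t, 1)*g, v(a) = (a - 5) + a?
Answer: 289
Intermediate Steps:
P(H, U) = 4 - H*U/6
v(a) = -5 + 2*a (v(a) = (-5 + a) + a = -5 + 2*a)
k(t, g) = g*(4 - t/6) (k(t, g) = (4 - ⅙*t*1)*g = (4 - t/6)*g = g*(4 - t/6))
(v(-6 + 8) + k(6, 6))² = ((-5 + 2*(-6 + 8)) + (⅙)*6*(24 - 1*6))² = ((-5 + 2*2) + (⅙)*6*(24 - 6))² = ((-5 + 4) + (⅙)*6*18)² = (-1 + 18)² = 17² = 289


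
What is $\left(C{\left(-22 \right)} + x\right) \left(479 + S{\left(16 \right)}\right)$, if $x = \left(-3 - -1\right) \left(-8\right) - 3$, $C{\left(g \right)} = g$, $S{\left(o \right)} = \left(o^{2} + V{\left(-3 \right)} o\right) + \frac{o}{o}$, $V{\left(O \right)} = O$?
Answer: $-6192$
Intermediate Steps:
$S{\left(o \right)} = 1 + o^{2} - 3 o$ ($S{\left(o \right)} = \left(o^{2} - 3 o\right) + \frac{o}{o} = \left(o^{2} - 3 o\right) + 1 = 1 + o^{2} - 3 o$)
$x = 13$ ($x = \left(-3 + 1\right) \left(-8\right) - 3 = \left(-2\right) \left(-8\right) - 3 = 16 - 3 = 13$)
$\left(C{\left(-22 \right)} + x\right) \left(479 + S{\left(16 \right)}\right) = \left(-22 + 13\right) \left(479 + \left(1 + 16^{2} - 48\right)\right) = - 9 \left(479 + \left(1 + 256 - 48\right)\right) = - 9 \left(479 + 209\right) = \left(-9\right) 688 = -6192$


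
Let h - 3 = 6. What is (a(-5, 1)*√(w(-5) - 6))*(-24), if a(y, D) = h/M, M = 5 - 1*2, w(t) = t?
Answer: -72*I*√11 ≈ -238.8*I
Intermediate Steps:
M = 3 (M = 5 - 2 = 3)
h = 9 (h = 3 + 6 = 9)
a(y, D) = 3 (a(y, D) = 9/3 = 9*(⅓) = 3)
(a(-5, 1)*√(w(-5) - 6))*(-24) = (3*√(-5 - 6))*(-24) = (3*√(-11))*(-24) = (3*(I*√11))*(-24) = (3*I*√11)*(-24) = -72*I*√11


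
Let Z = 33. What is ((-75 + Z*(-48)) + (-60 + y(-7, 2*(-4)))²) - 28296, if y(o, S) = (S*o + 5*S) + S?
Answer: -27251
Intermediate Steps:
y(o, S) = 6*S + S*o (y(o, S) = (5*S + S*o) + S = 6*S + S*o)
((-75 + Z*(-48)) + (-60 + y(-7, 2*(-4)))²) - 28296 = ((-75 + 33*(-48)) + (-60 + (2*(-4))*(6 - 7))²) - 28296 = ((-75 - 1584) + (-60 - 8*(-1))²) - 28296 = (-1659 + (-60 + 8)²) - 28296 = (-1659 + (-52)²) - 28296 = (-1659 + 2704) - 28296 = 1045 - 28296 = -27251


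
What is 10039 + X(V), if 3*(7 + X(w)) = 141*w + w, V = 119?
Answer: 46994/3 ≈ 15665.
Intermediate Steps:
X(w) = -7 + 142*w/3 (X(w) = -7 + (141*w + w)/3 = -7 + (142*w)/3 = -7 + 142*w/3)
10039 + X(V) = 10039 + (-7 + (142/3)*119) = 10039 + (-7 + 16898/3) = 10039 + 16877/3 = 46994/3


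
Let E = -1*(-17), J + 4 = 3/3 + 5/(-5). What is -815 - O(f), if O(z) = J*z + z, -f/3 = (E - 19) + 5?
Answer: -842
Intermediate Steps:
J = -4 (J = -4 + (3/3 + 5/(-5)) = -4 + (3*(⅓) + 5*(-⅕)) = -4 + (1 - 1) = -4 + 0 = -4)
E = 17
f = -9 (f = -3*((17 - 19) + 5) = -3*(-2 + 5) = -3*3 = -9)
O(z) = -3*z (O(z) = -4*z + z = -3*z)
-815 - O(f) = -815 - (-3)*(-9) = -815 - 1*27 = -815 - 27 = -842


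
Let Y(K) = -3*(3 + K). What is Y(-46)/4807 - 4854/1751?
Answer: -23107299/8417057 ≈ -2.7453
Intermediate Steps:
Y(K) = -9 - 3*K
Y(-46)/4807 - 4854/1751 = (-9 - 3*(-46))/4807 - 4854/1751 = (-9 + 138)*(1/4807) - 4854*1/1751 = 129*(1/4807) - 4854/1751 = 129/4807 - 4854/1751 = -23107299/8417057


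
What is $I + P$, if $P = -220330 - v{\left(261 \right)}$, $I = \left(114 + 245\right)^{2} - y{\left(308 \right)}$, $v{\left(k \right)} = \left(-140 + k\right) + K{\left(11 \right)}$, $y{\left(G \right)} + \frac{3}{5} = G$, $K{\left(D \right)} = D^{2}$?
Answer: $- \frac{459992}{5} \approx -91998.0$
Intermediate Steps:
$y{\left(G \right)} = - \frac{3}{5} + G$
$v{\left(k \right)} = -19 + k$ ($v{\left(k \right)} = \left(-140 + k\right) + 11^{2} = \left(-140 + k\right) + 121 = -19 + k$)
$I = \frac{642868}{5}$ ($I = \left(114 + 245\right)^{2} - \left(- \frac{3}{5} + 308\right) = 359^{2} - \frac{1537}{5} = 128881 - \frac{1537}{5} = \frac{642868}{5} \approx 1.2857 \cdot 10^{5}$)
$P = -220572$ ($P = -220330 - \left(-19 + 261\right) = -220330 - 242 = -220572$)
$I + P = \frac{642868}{5} - 220572 = - \frac{459992}{5}$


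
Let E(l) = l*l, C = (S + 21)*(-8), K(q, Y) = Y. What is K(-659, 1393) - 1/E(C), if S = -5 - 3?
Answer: 15066687/10816 ≈ 1393.0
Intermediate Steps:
S = -8
C = -104 (C = (-8 + 21)*(-8) = 13*(-8) = -104)
E(l) = l²
K(-659, 1393) - 1/E(C) = 1393 - 1/((-104)²) = 1393 - 1/10816 = 15066687/10816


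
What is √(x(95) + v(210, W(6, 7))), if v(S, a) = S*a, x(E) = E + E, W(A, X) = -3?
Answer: 2*I*√110 ≈ 20.976*I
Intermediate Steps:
x(E) = 2*E
√(x(95) + v(210, W(6, 7))) = √(2*95 + 210*(-3)) = √(190 - 630) = √(-440) = 2*I*√110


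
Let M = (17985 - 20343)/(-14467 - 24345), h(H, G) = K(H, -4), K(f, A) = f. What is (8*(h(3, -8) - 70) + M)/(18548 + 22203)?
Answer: -10400437/790813906 ≈ -0.013152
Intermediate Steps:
h(H, G) = H
M = 1179/19406 (M = -2358/(-38812) = -2358*(-1/38812) = 1179/19406 ≈ 0.060754)
(8*(h(3, -8) - 70) + M)/(18548 + 22203) = (8*(3 - 70) + 1179/19406)/(18548 + 22203) = (8*(-67) + 1179/19406)/40751 = (-536 + 1179/19406)*(1/40751) = -10400437/19406*1/40751 = -10400437/790813906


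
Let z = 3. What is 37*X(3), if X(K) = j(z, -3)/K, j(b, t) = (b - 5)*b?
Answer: -74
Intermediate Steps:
j(b, t) = b*(-5 + b) (j(b, t) = (-5 + b)*b = b*(-5 + b))
X(K) = -6/K (X(K) = (3*(-5 + 3))/K = (3*(-2))/K = -6/K)
37*X(3) = 37*(-6/3) = 37*(-6*⅓) = 37*(-2) = -74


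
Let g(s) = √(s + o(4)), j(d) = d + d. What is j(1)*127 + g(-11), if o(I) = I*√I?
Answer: 254 + I*√3 ≈ 254.0 + 1.732*I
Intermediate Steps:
o(I) = I^(3/2)
j(d) = 2*d
g(s) = √(8 + s) (g(s) = √(s + 4^(3/2)) = √(s + 8) = √(8 + s))
j(1)*127 + g(-11) = (2*1)*127 + √(8 - 11) = 2*127 + √(-3) = 254 + I*√3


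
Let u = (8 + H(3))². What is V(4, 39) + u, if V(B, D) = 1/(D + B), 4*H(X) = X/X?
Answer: 46843/688 ≈ 68.086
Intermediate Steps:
H(X) = ¼ (H(X) = (X/X)/4 = (¼)*1 = ¼)
V(B, D) = 1/(B + D)
u = 1089/16 (u = (8 + ¼)² = (33/4)² = 1089/16 ≈ 68.063)
V(4, 39) + u = 1/(4 + 39) + 1089/16 = 1/43 + 1089/16 = 46843/688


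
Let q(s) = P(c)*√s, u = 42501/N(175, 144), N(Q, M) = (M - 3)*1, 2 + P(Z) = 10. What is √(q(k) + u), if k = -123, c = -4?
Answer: √(665849 + 17672*I*√123)/47 ≈ 17.545 + 2.5285*I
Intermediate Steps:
P(Z) = 8 (P(Z) = -2 + 10 = 8)
N(Q, M) = -3 + M (N(Q, M) = (-3 + M)*1 = -3 + M)
u = 14167/47 (u = 42501/(-3 + 144) = 42501/141 = 42501*(1/141) = 14167/47 ≈ 301.43)
q(s) = 8*√s
√(q(k) + u) = √(8*√(-123) + 14167/47) = √(8*(I*√123) + 14167/47) = √(8*I*√123 + 14167/47) = √(14167/47 + 8*I*√123)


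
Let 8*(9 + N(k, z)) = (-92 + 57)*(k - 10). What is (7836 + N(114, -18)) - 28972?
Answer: -21600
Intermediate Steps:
N(k, z) = 139/4 - 35*k/8 (N(k, z) = -9 + ((-92 + 57)*(k - 10))/8 = -9 + (-35*(-10 + k))/8 = -9 + (350 - 35*k)/8 = -9 + (175/4 - 35*k/8) = 139/4 - 35*k/8)
(7836 + N(114, -18)) - 28972 = (7836 + (139/4 - 35/8*114)) - 28972 = (7836 + (139/4 - 1995/4)) - 28972 = (7836 - 464) - 28972 = 7372 - 28972 = -21600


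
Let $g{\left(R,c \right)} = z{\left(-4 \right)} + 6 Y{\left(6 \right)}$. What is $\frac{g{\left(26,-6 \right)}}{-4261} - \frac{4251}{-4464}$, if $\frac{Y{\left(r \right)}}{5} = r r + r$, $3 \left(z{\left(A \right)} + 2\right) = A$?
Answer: $\frac{4167917}{6340368} \approx 0.65736$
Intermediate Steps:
$z{\left(A \right)} = -2 + \frac{A}{3}$
$Y{\left(r \right)} = 5 r + 5 r^{2}$ ($Y{\left(r \right)} = 5 \left(r r + r\right) = 5 \left(r^{2} + r\right) = 5 \left(r + r^{2}\right) = 5 r + 5 r^{2}$)
$g{\left(R,c \right)} = \frac{3770}{3}$ ($g{\left(R,c \right)} = \left(-2 + \frac{1}{3} \left(-4\right)\right) + 6 \cdot 5 \cdot 6 \left(1 + 6\right) = \left(-2 - \frac{4}{3}\right) + 6 \cdot 5 \cdot 6 \cdot 7 = - \frac{10}{3} + 6 \cdot 210 = - \frac{10}{3} + 1260 = \frac{3770}{3}$)
$\frac{g{\left(26,-6 \right)}}{-4261} - \frac{4251}{-4464} = \frac{3770}{3 \left(-4261\right)} - \frac{4251}{-4464} = \frac{3770}{3} \left(- \frac{1}{4261}\right) - - \frac{1417}{1488} = - \frac{3770}{12783} + \frac{1417}{1488} = \frac{4167917}{6340368}$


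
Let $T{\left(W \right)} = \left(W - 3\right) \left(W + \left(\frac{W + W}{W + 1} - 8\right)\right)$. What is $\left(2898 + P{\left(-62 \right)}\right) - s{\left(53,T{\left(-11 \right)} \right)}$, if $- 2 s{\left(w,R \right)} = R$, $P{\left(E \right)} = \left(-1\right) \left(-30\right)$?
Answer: $\frac{15228}{5} \approx 3045.6$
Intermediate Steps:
$P{\left(E \right)} = 30$
$T{\left(W \right)} = \left(-3 + W\right) \left(-8 + W + \frac{2 W}{1 + W}\right)$ ($T{\left(W \right)} = \left(-3 + W\right) \left(W + \left(\frac{2 W}{1 + W} - 8\right)\right) = \left(-3 + W\right) \left(W + \left(-8 + \frac{2 W}{1 + W}\right)\right) = \left(-3 + W\right) \left(-8 + W + \frac{2 W}{1 + W}\right)$)
$s{\left(w,R \right)} = - \frac{R}{2}$
$\left(2898 + P{\left(-62 \right)}\right) - s{\left(53,T{\left(-11 \right)} \right)} = \left(2898 + 30\right) - - \frac{\frac{1}{1 - 11} \left(24 + \left(-11\right)^{3} - 8 \left(-11\right)^{2} + 7 \left(-11\right)\right)}{2} = 2928 - - \frac{\frac{1}{-10} \left(24 - 1331 - 968 - 77\right)}{2} = 2928 - - \frac{\left(- \frac{1}{10}\right) \left(24 - 1331 - 968 - 77\right)}{2} = 2928 - - \frac{\left(- \frac{1}{10}\right) \left(-2352\right)}{2} = 2928 - \left(- \frac{1}{2}\right) \frac{1176}{5} = 2928 - - \frac{588}{5} = 2928 + \frac{588}{5} = \frac{15228}{5}$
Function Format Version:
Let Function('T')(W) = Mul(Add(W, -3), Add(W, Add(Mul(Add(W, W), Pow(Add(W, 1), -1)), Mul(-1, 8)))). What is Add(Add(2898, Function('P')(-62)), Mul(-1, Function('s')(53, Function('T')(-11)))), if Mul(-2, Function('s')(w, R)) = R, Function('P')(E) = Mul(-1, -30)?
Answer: Rational(15228, 5) ≈ 3045.6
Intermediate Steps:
Function('P')(E) = 30
Function('T')(W) = Mul(Add(-3, W), Add(-8, W, Mul(2, W, Pow(Add(1, W), -1)))) (Function('T')(W) = Mul(Add(-3, W), Add(W, Add(Mul(Mul(2, W), Pow(Add(1, W), -1)), -8))) = Mul(Add(-3, W), Add(W, Add(Mul(2, W, Pow(Add(1, W), -1)), -8))) = Mul(Add(-3, W), Add(W, Add(-8, Mul(2, W, Pow(Add(1, W), -1))))) = Mul(Add(-3, W), Add(-8, W, Mul(2, W, Pow(Add(1, W), -1)))))
Function('s')(w, R) = Mul(Rational(-1, 2), R)
Add(Add(2898, Function('P')(-62)), Mul(-1, Function('s')(53, Function('T')(-11)))) = Add(Add(2898, 30), Mul(-1, Mul(Rational(-1, 2), Mul(Pow(Add(1, -11), -1), Add(24, Pow(-11, 3), Mul(-8, Pow(-11, 2)), Mul(7, -11)))))) = Add(2928, Mul(-1, Mul(Rational(-1, 2), Mul(Pow(-10, -1), Add(24, -1331, Mul(-8, 121), -77))))) = Add(2928, Mul(-1, Mul(Rational(-1, 2), Mul(Rational(-1, 10), Add(24, -1331, -968, -77))))) = Add(2928, Mul(-1, Mul(Rational(-1, 2), Mul(Rational(-1, 10), -2352)))) = Add(2928, Mul(-1, Mul(Rational(-1, 2), Rational(1176, 5)))) = Add(2928, Mul(-1, Rational(-588, 5))) = Add(2928, Rational(588, 5)) = Rational(15228, 5)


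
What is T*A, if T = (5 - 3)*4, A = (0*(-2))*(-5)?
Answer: 0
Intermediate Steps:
A = 0 (A = 0*(-5) = 0)
T = 8 (T = 2*4 = 8)
T*A = 8*0 = 0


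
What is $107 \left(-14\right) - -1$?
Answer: $-1497$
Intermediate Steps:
$107 \left(-14\right) - -1 = -1498 + \left(-10 + 11\right) = -1498 + 1 = -1497$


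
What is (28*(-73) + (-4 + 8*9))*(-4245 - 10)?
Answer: 8407880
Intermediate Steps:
(28*(-73) + (-4 + 8*9))*(-4245 - 10) = (-2044 + (-4 + 72))*(-4255) = (-2044 + 68)*(-4255) = -1976*(-4255) = 8407880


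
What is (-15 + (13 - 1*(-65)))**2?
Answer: 3969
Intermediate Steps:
(-15 + (13 - 1*(-65)))**2 = (-15 + (13 + 65))**2 = (-15 + 78)**2 = 63**2 = 3969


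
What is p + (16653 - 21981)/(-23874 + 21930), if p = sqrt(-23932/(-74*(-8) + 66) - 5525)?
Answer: 74/27 + 3*I*sqrt(66885371)/329 ≈ 2.7407 + 74.575*I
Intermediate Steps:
p = 3*I*sqrt(66885371)/329 (p = sqrt(-23932/(592 + 66) - 5525) = sqrt(-23932/658 - 5525) = sqrt(-23932*1/658 - 5525) = sqrt(-11966/329 - 5525) = sqrt(-1829691/329) = 3*I*sqrt(66885371)/329 ≈ 74.575*I)
p + (16653 - 21981)/(-23874 + 21930) = 3*I*sqrt(66885371)/329 + (16653 - 21981)/(-23874 + 21930) = 3*I*sqrt(66885371)/329 - 5328/(-1944) = 3*I*sqrt(66885371)/329 - 5328*(-1/1944) = 3*I*sqrt(66885371)/329 + 74/27 = 74/27 + 3*I*sqrt(66885371)/329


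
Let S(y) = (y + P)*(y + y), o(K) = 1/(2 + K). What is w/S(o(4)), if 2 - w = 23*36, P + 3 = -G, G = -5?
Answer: -14868/13 ≈ -1143.7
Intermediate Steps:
P = 2 (P = -3 - 1*(-5) = -3 + 5 = 2)
S(y) = 2*y*(2 + y) (S(y) = (y + 2)*(y + y) = (2 + y)*(2*y) = 2*y*(2 + y))
w = -826 (w = 2 - 23*36 = 2 - 1*828 = 2 - 828 = -826)
w/S(o(4)) = -826*(2 + 4)/(2*(2 + 1/(2 + 4))) = -826*3/(2 + 1/6) = -826*3/(2 + ⅙) = -826/(2*(⅙)*(13/6)) = -826/13/18 = -826*18/13 = -14868/13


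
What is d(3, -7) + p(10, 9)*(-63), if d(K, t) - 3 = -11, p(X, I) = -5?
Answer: 307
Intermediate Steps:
d(K, t) = -8 (d(K, t) = 3 - 11 = -8)
d(3, -7) + p(10, 9)*(-63) = -8 - 5*(-63) = -8 + 315 = 307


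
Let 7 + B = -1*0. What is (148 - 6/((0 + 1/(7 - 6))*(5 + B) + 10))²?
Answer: 346921/16 ≈ 21683.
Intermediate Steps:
B = -7 (B = -7 - 1*0 = -7 + 0 = -7)
(148 - 6/((0 + 1/(7 - 6))*(5 + B) + 10))² = (148 - 6/((0 + 1/(7 - 6))*(5 - 7) + 10))² = (148 - 6/((0 + 1/1)*(-2) + 10))² = (148 - 6/((0 + 1)*(-2) + 10))² = (148 - 6/(1*(-2) + 10))² = (148 - 6/(-2 + 10))² = (148 - 6/8)² = (148 + (⅛)*(-6))² = (148 - ¾)² = (589/4)² = 346921/16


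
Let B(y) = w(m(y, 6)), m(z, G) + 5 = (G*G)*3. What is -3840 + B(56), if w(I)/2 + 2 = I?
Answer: -3638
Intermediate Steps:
m(z, G) = -5 + 3*G² (m(z, G) = -5 + (G*G)*3 = -5 + G²*3 = -5 + 3*G²)
w(I) = -4 + 2*I
B(y) = 202 (B(y) = -4 + 2*(-5 + 3*6²) = -4 + 2*(-5 + 3*36) = -4 + 2*(-5 + 108) = -4 + 2*103 = -4 + 206 = 202)
-3840 + B(56) = -3840 + 202 = -3638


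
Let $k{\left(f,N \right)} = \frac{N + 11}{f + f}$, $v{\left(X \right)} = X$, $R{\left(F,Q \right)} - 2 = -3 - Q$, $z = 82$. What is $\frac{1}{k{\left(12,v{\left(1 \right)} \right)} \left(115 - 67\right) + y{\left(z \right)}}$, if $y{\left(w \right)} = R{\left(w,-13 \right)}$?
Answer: $\frac{1}{36} \approx 0.027778$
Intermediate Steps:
$R{\left(F,Q \right)} = -1 - Q$ ($R{\left(F,Q \right)} = 2 - \left(3 + Q\right) = -1 - Q$)
$y{\left(w \right)} = 12$ ($y{\left(w \right)} = -1 - -13 = -1 + 13 = 12$)
$k{\left(f,N \right)} = \frac{11 + N}{2 f}$
$\frac{1}{k{\left(12,v{\left(1 \right)} \right)} \left(115 - 67\right) + y{\left(z \right)}} = \frac{1}{\frac{11 + 1}{2 \cdot 12} \left(115 - 67\right) + 12} = \frac{1}{\frac{1}{2} \cdot \frac{1}{12} \cdot 12 \cdot 48 + 12} = \frac{1}{\frac{1}{2} \cdot 48 + 12} = \frac{1}{24 + 12} = \frac{1}{36}$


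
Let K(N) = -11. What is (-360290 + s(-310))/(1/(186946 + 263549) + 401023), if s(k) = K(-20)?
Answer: -162313798995/180658856386 ≈ -0.89845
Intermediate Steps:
s(k) = -11
(-360290 + s(-310))/(1/(186946 + 263549) + 401023) = (-360290 - 11)/(1/(186946 + 263549) + 401023) = -360301/(1/450495 + 401023) = -360301/180658856386/450495 = -360301*450495/180658856386 = -162313798995/180658856386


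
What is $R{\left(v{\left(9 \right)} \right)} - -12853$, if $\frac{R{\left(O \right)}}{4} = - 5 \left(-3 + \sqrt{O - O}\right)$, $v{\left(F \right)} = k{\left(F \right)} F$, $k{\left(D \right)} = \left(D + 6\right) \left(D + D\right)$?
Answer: $12913$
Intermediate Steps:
$k{\left(D \right)} = 2 D \left(6 + D\right)$ ($k{\left(D \right)} = \left(6 + D\right) 2 D = 2 D \left(6 + D\right)$)
$v{\left(F \right)} = 2 F^{2} \left(6 + F\right)$ ($v{\left(F \right)} = 2 F \left(6 + F\right) F = 2 F^{2} \left(6 + F\right)$)
$R{\left(O \right)} = 60$ ($R{\left(O \right)} = 4 \left(- 5 \left(-3 + \sqrt{O - O}\right)\right) = 4 \left(- 5 \left(-3 + \sqrt{0}\right)\right) = 4 \left(- 5 \left(-3 + 0\right)\right) = 4 \left(\left(-5\right) \left(-3\right)\right) = 4 \cdot 15 = 60$)
$R{\left(v{\left(9 \right)} \right)} - -12853 = 60 - -12853 = 60 + 12853 = 12913$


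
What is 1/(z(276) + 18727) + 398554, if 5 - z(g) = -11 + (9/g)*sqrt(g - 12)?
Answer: 148132737934896024/371675451545 + 69*sqrt(66)/371675451545 ≈ 3.9855e+5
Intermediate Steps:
z(g) = 16 - 9*sqrt(-12 + g)/g (z(g) = 5 - (-11 + (9/g)*sqrt(g - 12)) = 5 - (-11 + (9/g)*sqrt(-12 + g)) = 5 - (-11 + 9*sqrt(-12 + g)/g) = 5 + (11 - 9*sqrt(-12 + g)/g) = 16 - 9*sqrt(-12 + g)/g)
1/(z(276) + 18727) + 398554 = 1/((16 - 9*sqrt(-12 + 276)/276) + 18727) + 398554 = 1/((16 - 9*1/276*sqrt(264)) + 18727) + 398554 = 1/((16 - 9*1/276*2*sqrt(66)) + 18727) + 398554 = 1/((16 - 3*sqrt(66)/46) + 18727) + 398554 = 1/(18743 - 3*sqrt(66)/46) + 398554 = 398554 + 1/(18743 - 3*sqrt(66)/46)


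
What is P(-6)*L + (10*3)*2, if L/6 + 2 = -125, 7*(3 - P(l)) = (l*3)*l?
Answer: 66714/7 ≈ 9530.6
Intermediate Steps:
P(l) = 3 - 3*l**2/7 (P(l) = 3 - l*3*l/7 = 3 - 3*l*l/7 = 3 - 3*l**2/7)
L = -762 (L = -12 + 6*(-125) = -12 - 750 = -762)
P(-6)*L + (10*3)*2 = (3 - 3/7*(-6)**2)*(-762) + (10*3)*2 = (3 - 3/7*36)*(-762) + 30*2 = (3 - 108/7)*(-762) + 60 = -87/7*(-762) + 60 = 66294/7 + 60 = 66714/7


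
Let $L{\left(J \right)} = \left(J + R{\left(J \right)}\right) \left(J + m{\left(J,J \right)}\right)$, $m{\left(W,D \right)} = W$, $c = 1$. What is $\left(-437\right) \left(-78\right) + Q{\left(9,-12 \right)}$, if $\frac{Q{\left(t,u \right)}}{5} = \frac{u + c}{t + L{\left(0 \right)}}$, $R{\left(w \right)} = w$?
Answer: $\frac{306719}{9} \approx 34080.0$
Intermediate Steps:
$L{\left(J \right)} = 4 J^{2}$ ($L{\left(J \right)} = \left(J + J\right) \left(J + J\right) = 2 J 2 J = 4 J^{2}$)
$Q{\left(t,u \right)} = \frac{5 \left(1 + u\right)}{t}$ ($Q{\left(t,u \right)} = 5 \frac{u + 1}{t + 4 \cdot 0^{2}} = 5 \frac{1 + u}{t + 4 \cdot 0} = 5 \frac{1 + u}{t + 0} = 5 \frac{1 + u}{t} = \frac{5 \left(1 + u\right)}{t}$)
$\left(-437\right) \left(-78\right) + Q{\left(9,-12 \right)} = \left(-437\right) \left(-78\right) + \frac{5 \left(1 - 12\right)}{9} = 34086 + 5 \cdot \frac{1}{9} \left(-11\right) = 34086 - \frac{55}{9} = \frac{306719}{9}$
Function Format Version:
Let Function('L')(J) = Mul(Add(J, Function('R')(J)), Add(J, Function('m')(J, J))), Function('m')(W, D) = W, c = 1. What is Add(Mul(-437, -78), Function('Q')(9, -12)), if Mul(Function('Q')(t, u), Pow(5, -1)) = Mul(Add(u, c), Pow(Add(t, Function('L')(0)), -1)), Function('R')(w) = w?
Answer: Rational(306719, 9) ≈ 34080.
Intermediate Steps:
Function('L')(J) = Mul(4, Pow(J, 2)) (Function('L')(J) = Mul(Add(J, J), Add(J, J)) = Mul(Mul(2, J), Mul(2, J)) = Mul(4, Pow(J, 2)))
Function('Q')(t, u) = Mul(5, Pow(t, -1), Add(1, u)) (Function('Q')(t, u) = Mul(5, Mul(Add(u, 1), Pow(Add(t, Mul(4, Pow(0, 2))), -1))) = Mul(5, Mul(Add(1, u), Pow(Add(t, Mul(4, 0)), -1))) = Mul(5, Mul(Add(1, u), Pow(Add(t, 0), -1))) = Mul(5, Mul(Add(1, u), Pow(t, -1))) = Mul(5, Mul(Pow(t, -1), Add(1, u))) = Mul(5, Pow(t, -1), Add(1, u)))
Add(Mul(-437, -78), Function('Q')(9, -12)) = Add(Mul(-437, -78), Mul(5, Pow(9, -1), Add(1, -12))) = Add(34086, Mul(5, Rational(1, 9), -11)) = Add(34086, Rational(-55, 9)) = Rational(306719, 9)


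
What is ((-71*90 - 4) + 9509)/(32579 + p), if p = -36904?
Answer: -623/865 ≈ -0.72023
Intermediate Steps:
((-71*90 - 4) + 9509)/(32579 + p) = ((-71*90 - 4) + 9509)/(32579 - 36904) = ((-6390 - 4) + 9509)/(-4325) = (-6394 + 9509)*(-1/4325) = 3115*(-1/4325) = -623/865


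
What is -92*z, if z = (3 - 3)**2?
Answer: 0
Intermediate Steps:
z = 0 (z = 0**2 = 0)
-92*z = -92*0 = 0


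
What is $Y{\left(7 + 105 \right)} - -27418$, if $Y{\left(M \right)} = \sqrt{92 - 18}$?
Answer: $27418 + \sqrt{74} \approx 27427.0$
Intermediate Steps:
$Y{\left(M \right)} = \sqrt{74}$
$Y{\left(7 + 105 \right)} - -27418 = \sqrt{74} - -27418 = \sqrt{74} + 27418 = 27418 + \sqrt{74}$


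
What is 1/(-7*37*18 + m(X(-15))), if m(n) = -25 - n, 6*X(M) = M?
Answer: -2/9369 ≈ -0.00021347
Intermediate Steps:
X(M) = M/6
1/(-7*37*18 + m(X(-15))) = 1/(-7*37*18 + (-25 - (-15)/6)) = 1/(-259*18 + (-25 - 1*(-5/2))) = 1/(-4662 + (-25 + 5/2)) = 1/(-4662 - 45/2) = 1/(-9369/2) = -2/9369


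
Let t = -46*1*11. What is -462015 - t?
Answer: -461509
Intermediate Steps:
t = -506 (t = -46*11 = -506)
-462015 - t = -462015 - 1*(-506) = -462015 + 506 = -461509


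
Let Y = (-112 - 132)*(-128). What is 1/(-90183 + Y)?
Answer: -1/58951 ≈ -1.6963e-5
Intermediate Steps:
Y = 31232 (Y = -244*(-128) = 31232)
1/(-90183 + Y) = 1/(-90183 + 31232) = 1/(-58951) = -1/58951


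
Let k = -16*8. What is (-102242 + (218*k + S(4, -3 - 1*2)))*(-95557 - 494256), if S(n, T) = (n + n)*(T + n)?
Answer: 76766521202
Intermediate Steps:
S(n, T) = 2*n*(T + n) (S(n, T) = (2*n)*(T + n) = 2*n*(T + n))
k = -128
(-102242 + (218*k + S(4, -3 - 1*2)))*(-95557 - 494256) = (-102242 + (218*(-128) + 2*4*((-3 - 1*2) + 4)))*(-95557 - 494256) = (-102242 + (-27904 + 2*4*((-3 - 2) + 4)))*(-589813) = (-102242 + (-27904 + 2*4*(-5 + 4)))*(-589813) = (-102242 + (-27904 + 2*4*(-1)))*(-589813) = (-102242 + (-27904 - 8))*(-589813) = (-102242 - 27912)*(-589813) = -130154*(-589813) = 76766521202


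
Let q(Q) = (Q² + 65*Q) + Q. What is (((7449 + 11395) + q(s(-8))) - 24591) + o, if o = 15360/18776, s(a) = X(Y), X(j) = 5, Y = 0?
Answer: -12653104/2347 ≈ -5391.2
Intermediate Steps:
s(a) = 5
q(Q) = Q² + 66*Q
o = 1920/2347 (o = 15360*(1/18776) = 1920/2347 ≈ 0.81807)
(((7449 + 11395) + q(s(-8))) - 24591) + o = (((7449 + 11395) + 5*(66 + 5)) - 24591) + 1920/2347 = ((18844 + 5*71) - 24591) + 1920/2347 = ((18844 + 355) - 24591) + 1920/2347 = (19199 - 24591) + 1920/2347 = -5392 + 1920/2347 = -12653104/2347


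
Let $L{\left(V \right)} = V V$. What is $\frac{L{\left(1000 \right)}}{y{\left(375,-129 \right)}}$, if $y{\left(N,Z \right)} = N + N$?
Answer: $\frac{4000}{3} \approx 1333.3$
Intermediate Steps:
$L{\left(V \right)} = V^{2}$
$y{\left(N,Z \right)} = 2 N$
$\frac{L{\left(1000 \right)}}{y{\left(375,-129 \right)}} = \frac{1000^{2}}{2 \cdot 375} = \frac{1000000}{750} = 1000000 \cdot \frac{1}{750} = \frac{4000}{3}$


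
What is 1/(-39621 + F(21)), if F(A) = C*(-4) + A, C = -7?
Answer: -1/39572 ≈ -2.5270e-5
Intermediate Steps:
F(A) = 28 + A (F(A) = -7*(-4) + A = 28 + A)
1/(-39621 + F(21)) = 1/(-39621 + (28 + 21)) = 1/(-39621 + 49) = 1/(-39572) = -1/39572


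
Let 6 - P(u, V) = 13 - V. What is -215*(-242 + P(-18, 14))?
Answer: 50525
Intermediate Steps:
P(u, V) = -7 + V (P(u, V) = 6 - (13 - V) = 6 + (-13 + V) = -7 + V)
-215*(-242 + P(-18, 14)) = -215*(-242 + (-7 + 14)) = -215*(-242 + 7) = -215*(-235) = 50525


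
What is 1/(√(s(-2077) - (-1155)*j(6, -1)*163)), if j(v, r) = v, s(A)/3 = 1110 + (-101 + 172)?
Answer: √1133133/1133133 ≈ 0.00093942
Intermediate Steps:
s(A) = 3543 (s(A) = 3*(1110 + (-101 + 172)) = 3*(1110 + 71) = 3*1181 = 3543)
1/(√(s(-2077) - (-1155)*j(6, -1)*163)) = 1/(√(3543 - (-1155)*6*163)) = 1/(√(3543 - 105*(-66)*163)) = 1/(√(3543 + 6930*163)) = 1/(√(3543 + 1129590)) = 1/(√1133133) = √1133133/1133133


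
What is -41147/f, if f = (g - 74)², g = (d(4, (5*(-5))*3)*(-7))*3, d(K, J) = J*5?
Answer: -41147/60855601 ≈ -0.00067614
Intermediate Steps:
d(K, J) = 5*J
g = 7875 (g = ((5*((5*(-5))*3))*(-7))*3 = ((5*(-25*3))*(-7))*3 = ((5*(-75))*(-7))*3 = -375*(-7)*3 = 2625*3 = 7875)
f = 60855601 (f = (7875 - 74)² = 7801² = 60855601)
-41147/f = -41147/60855601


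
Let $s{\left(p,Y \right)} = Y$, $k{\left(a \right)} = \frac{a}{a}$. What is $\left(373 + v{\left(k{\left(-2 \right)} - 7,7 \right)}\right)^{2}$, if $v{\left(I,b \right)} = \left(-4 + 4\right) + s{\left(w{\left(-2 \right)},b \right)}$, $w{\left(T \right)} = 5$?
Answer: $144400$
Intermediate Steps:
$k{\left(a \right)} = 1$
$v{\left(I,b \right)} = b$ ($v{\left(I,b \right)} = \left(-4 + 4\right) + b = 0 + b = b$)
$\left(373 + v{\left(k{\left(-2 \right)} - 7,7 \right)}\right)^{2} = \left(373 + 7\right)^{2} = 380^{2} = 144400$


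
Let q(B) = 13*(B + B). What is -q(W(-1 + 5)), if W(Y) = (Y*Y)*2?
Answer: -832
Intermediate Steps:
W(Y) = 2*Y² (W(Y) = Y²*2 = 2*Y²)
q(B) = 26*B (q(B) = 13*(2*B) = 26*B)
-q(W(-1 + 5)) = -26*2*(-1 + 5)² = -26*2*4² = -26*2*16 = -26*32 = -1*832 = -832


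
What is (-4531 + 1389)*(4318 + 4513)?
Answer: -27747002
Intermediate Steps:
(-4531 + 1389)*(4318 + 4513) = -3142*8831 = -27747002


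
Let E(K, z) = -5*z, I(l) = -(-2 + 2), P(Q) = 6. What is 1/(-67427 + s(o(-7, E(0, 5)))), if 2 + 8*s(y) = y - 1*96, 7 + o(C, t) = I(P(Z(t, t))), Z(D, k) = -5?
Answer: -8/539521 ≈ -1.4828e-5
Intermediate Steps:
I(l) = 0 (I(l) = -1*0 = 0)
o(C, t) = -7 (o(C, t) = -7 + 0 = -7)
s(y) = -49/4 + y/8 (s(y) = -1/4 + (y - 1*96)/8 = -1/4 + (y - 96)/8 = -1/4 + (-96 + y)/8 = -1/4 + (-12 + y/8) = -49/4 + y/8)
1/(-67427 + s(o(-7, E(0, 5)))) = 1/(-67427 + (-49/4 + (1/8)*(-7))) = 1/(-67427 + (-49/4 - 7/8)) = 1/(-67427 - 105/8) = 1/(-539521/8) = -8/539521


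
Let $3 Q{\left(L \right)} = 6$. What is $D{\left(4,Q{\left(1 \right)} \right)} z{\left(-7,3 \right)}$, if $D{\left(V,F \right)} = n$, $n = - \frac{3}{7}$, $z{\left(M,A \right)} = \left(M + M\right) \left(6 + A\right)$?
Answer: $54$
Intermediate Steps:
$z{\left(M,A \right)} = 2 M \left(6 + A\right)$
$Q{\left(L \right)} = 2$ ($Q{\left(L \right)} = \frac{1}{3} \cdot 6 = 2$)
$n = - \frac{3}{7}$ ($n = \left(-3\right) \frac{1}{7} = - \frac{3}{7} \approx -0.42857$)
$D{\left(V,F \right)} = - \frac{3}{7}$
$D{\left(4,Q{\left(1 \right)} \right)} z{\left(-7,3 \right)} = - \frac{3 \cdot 2 \left(-7\right) \left(6 + 3\right)}{7} = - \frac{3 \cdot 2 \left(-7\right) 9}{7} = \left(- \frac{3}{7}\right) \left(-126\right) = 54$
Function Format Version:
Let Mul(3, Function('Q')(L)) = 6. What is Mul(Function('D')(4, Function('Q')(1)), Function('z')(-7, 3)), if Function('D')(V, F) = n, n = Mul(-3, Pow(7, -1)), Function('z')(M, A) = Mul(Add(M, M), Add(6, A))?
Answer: 54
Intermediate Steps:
Function('z')(M, A) = Mul(2, M, Add(6, A)) (Function('z')(M, A) = Mul(Mul(2, M), Add(6, A)) = Mul(2, M, Add(6, A)))
Function('Q')(L) = 2 (Function('Q')(L) = Mul(Rational(1, 3), 6) = 2)
n = Rational(-3, 7) (n = Mul(-3, Rational(1, 7)) = Rational(-3, 7) ≈ -0.42857)
Function('D')(V, F) = Rational(-3, 7)
Mul(Function('D')(4, Function('Q')(1)), Function('z')(-7, 3)) = Mul(Rational(-3, 7), Mul(2, -7, Add(6, 3))) = Mul(Rational(-3, 7), Mul(2, -7, 9)) = Mul(Rational(-3, 7), -126) = 54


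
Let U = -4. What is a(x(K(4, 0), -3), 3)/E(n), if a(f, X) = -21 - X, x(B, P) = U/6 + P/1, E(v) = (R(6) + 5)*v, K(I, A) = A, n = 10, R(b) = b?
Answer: -12/55 ≈ -0.21818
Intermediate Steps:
E(v) = 11*v (E(v) = (6 + 5)*v = 11*v)
x(B, P) = -2/3 + P (x(B, P) = -4/6 + P/1 = -4*1/6 + P*1 = -2/3 + P)
a(x(K(4, 0), -3), 3)/E(n) = (-21 - 1*3)/((11*10)) = (-21 - 3)/110 = -24*1/110 = -12/55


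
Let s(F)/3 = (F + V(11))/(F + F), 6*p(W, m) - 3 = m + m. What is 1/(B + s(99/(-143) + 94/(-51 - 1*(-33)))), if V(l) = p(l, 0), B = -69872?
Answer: -2768/193401895 ≈ -1.4312e-5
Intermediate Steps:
p(W, m) = 1/2 + m/3 (p(W, m) = 1/2 + (m + m)/6 = 1/2 + (2*m)/6 = 1/2 + m/3)
V(l) = 1/2 (V(l) = 1/2 + (1/3)*0 = 1/2 + 0 = 1/2)
s(F) = 3*(1/2 + F)/(2*F) (s(F) = 3*((F + 1/2)/(F + F)) = 3*((1/2 + F)/((2*F))) = 3*((1/2 + F)*(1/(2*F))) = 3*((1/2 + F)/(2*F)) = 3*(1/2 + F)/(2*F))
1/(B + s(99/(-143) + 94/(-51 - 1*(-33)))) = 1/(-69872 + 3*(1 + 2*(99/(-143) + 94/(-51 - 1*(-33))))/(4*(99/(-143) + 94/(-51 - 1*(-33))))) = 1/(-69872 + 3*(1 + 2*(99*(-1/143) + 94/(-51 + 33)))/(4*(99*(-1/143) + 94/(-51 + 33)))) = 1/(-69872 + 3*(1 + 2*(-9/13 + 94/(-18)))/(4*(-9/13 + 94/(-18)))) = 1/(-69872 + 3*(1 + 2*(-9/13 + 94*(-1/18)))/(4*(-9/13 + 94*(-1/18)))) = 1/(-69872 + 3*(1 + 2*(-9/13 - 47/9))/(4*(-9/13 - 47/9))) = 1/(-69872 + 3*(1 + 2*(-692/117))/(4*(-692/117))) = 1/(-69872 + (3/4)*(-117/692)*(1 - 1384/117)) = 1/(-69872 + (3/4)*(-117/692)*(-1267/117)) = 1/(-69872 + 3801/2768) = 1/(-193401895/2768) = -2768/193401895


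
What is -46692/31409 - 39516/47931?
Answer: -1159717432/501821593 ≈ -2.3110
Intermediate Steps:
-46692/31409 - 39516/47931 = -46692*1/31409 - 39516*1/47931 = -46692/31409 - 13172/15977 = -1159717432/501821593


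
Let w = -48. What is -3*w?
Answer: 144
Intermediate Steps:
-3*w = -3*(-48) = 144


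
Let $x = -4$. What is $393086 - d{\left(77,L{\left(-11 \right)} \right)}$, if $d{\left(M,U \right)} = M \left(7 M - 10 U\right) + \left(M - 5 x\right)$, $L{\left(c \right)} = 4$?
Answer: $354566$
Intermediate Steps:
$d{\left(M,U \right)} = 20 + M + M \left(- 10 U + 7 M\right)$ ($d{\left(M,U \right)} = M \left(7 M - 10 U\right) + \left(M - -20\right) = M \left(- 10 U + 7 M\right) + \left(M + 20\right) = M \left(- 10 U + 7 M\right) + \left(20 + M\right) = 20 + M + M \left(- 10 U + 7 M\right)$)
$393086 - d{\left(77,L{\left(-11 \right)} \right)} = 393086 - \left(20 + 77 + 7 \cdot 77^{2} - 770 \cdot 4\right) = 393086 - \left(20 + 77 + 7 \cdot 5929 - 3080\right) = 393086 - \left(20 + 77 + 41503 - 3080\right) = 393086 - 38520 = 354566$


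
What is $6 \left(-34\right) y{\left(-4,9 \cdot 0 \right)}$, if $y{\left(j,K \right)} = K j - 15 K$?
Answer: $0$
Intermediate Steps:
$y{\left(j,K \right)} = - 15 K + K j$
$6 \left(-34\right) y{\left(-4,9 \cdot 0 \right)} = 6 \left(-34\right) 9 \cdot 0 \left(-15 - 4\right) = - 204 \cdot 0 \left(-19\right) = \left(-204\right) 0 = 0$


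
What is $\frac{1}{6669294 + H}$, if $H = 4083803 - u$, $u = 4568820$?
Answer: $\frac{1}{6184277} \approx 1.617 \cdot 10^{-7}$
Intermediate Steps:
$H = -485017$ ($H = 4083803 - 4568820 = -485017$)
$\frac{1}{6669294 + H} = \frac{1}{6669294 - 485017} = \frac{1}{6184277}$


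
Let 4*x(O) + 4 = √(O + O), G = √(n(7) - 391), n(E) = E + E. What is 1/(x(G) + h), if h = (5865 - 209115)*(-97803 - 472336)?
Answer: 4/(463523006996 + √2*377^(¼)*√I) ≈ 8.6296e-12 - 8.2036e-23*I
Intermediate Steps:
n(E) = 2*E
h = 115880751750 (h = -203250*(-570139) = 115880751750)
G = I*√377 (G = √(2*7 - 391) = √(14 - 391) = √(-377) = I*√377 ≈ 19.417*I)
x(O) = -1 + √2*√O/4 (x(O) = -1 + √(O + O)/4 = -1 + √(2*O)/4 = -1 + (√2*√O)/4 = -1 + √2*√O/4)
1/(x(G) + h) = 1/((-1 + √2*√(I*√377)/4) + 115880751750) = 1/((-1 + √2*(377^(¼)*√I)/4) + 115880751750) = 1/((-1 + √2*377^(¼)*√I/4) + 115880751750) = 1/(115880751749 + √2*377^(¼)*√I/4)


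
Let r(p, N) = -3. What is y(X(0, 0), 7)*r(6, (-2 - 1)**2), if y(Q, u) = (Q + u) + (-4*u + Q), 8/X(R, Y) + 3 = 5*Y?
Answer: 79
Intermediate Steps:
X(R, Y) = 8/(-3 + 5*Y)
y(Q, u) = -3*u + 2*Q (y(Q, u) = (Q + u) + (Q - 4*u) = -3*u + 2*Q)
y(X(0, 0), 7)*r(6, (-2 - 1)**2) = (-3*7 + 2*(8/(-3 + 5*0)))*(-3) = (-21 + 2*(8/(-3 + 0)))*(-3) = (-21 + 2*(8/(-3)))*(-3) = (-21 + 2*(8*(-1/3)))*(-3) = (-21 + 2*(-8/3))*(-3) = (-21 - 16/3)*(-3) = -79/3*(-3) = 79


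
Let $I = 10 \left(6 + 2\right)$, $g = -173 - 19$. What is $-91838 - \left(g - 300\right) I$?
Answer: $-52478$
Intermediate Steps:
$g = -192$
$I = 80$ ($I = 10 \cdot 8 = 80$)
$-91838 - \left(g - 300\right) I = -91838 - \left(-192 - 300\right) 80 = -91838 - \left(-492\right) 80 = -91838 - -39360 = -91838 + 39360 = -52478$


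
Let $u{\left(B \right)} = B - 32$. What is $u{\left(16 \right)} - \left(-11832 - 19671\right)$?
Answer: $31487$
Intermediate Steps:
$u{\left(B \right)} = -32 + B$ ($u{\left(B \right)} = B - 32 = -32 + B$)
$u{\left(16 \right)} - \left(-11832 - 19671\right) = \left(-32 + 16\right) - \left(-11832 - 19671\right) = -16 - \left(-11832 - 19671\right) = -16 - -31503 = -16 + 31503 = 31487$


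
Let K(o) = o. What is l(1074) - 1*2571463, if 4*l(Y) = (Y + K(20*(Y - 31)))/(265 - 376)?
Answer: -570875753/222 ≈ -2.5715e+6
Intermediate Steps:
l(Y) = 155/111 - 7*Y/148 (l(Y) = ((Y + 20*(Y - 31))/(265 - 376))/4 = ((Y + 20*(-31 + Y))/(-111))/4 = ((Y + (-620 + 20*Y))*(-1/111))/4 = ((-620 + 21*Y)*(-1/111))/4 = (620/111 - 7*Y/37)/4 = 155/111 - 7*Y/148)
l(1074) - 1*2571463 = (155/111 - 7/148*1074) - 1*2571463 = (155/111 - 3759/74) - 2571463 = -10967/222 - 2571463 = -570875753/222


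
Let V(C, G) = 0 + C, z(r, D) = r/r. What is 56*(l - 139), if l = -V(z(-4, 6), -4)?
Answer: -7840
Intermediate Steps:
z(r, D) = 1
V(C, G) = C
l = -1 (l = -1*1 = -1)
56*(l - 139) = 56*(-1 - 139) = 56*(-140) = -7840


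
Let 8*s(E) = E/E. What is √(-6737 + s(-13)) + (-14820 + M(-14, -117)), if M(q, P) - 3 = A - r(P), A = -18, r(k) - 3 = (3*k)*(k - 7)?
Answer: -58362 + I*√107790/4 ≈ -58362.0 + 82.078*I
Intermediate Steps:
r(k) = 3 + 3*k*(-7 + k) (r(k) = 3 + (3*k)*(k - 7) = 3 + (3*k)*(-7 + k) = 3 + 3*k*(-7 + k))
M(q, P) = -18 - 3*P² + 21*P (M(q, P) = 3 + (-18 - (3 - 21*P + 3*P²)) = 3 + (-18 + (-3 - 3*P² + 21*P)) = 3 + (-21 - 3*P² + 21*P) = -18 - 3*P² + 21*P)
s(E) = ⅛ (s(E) = (E/E)/8 = (⅛)*1 = ⅛)
√(-6737 + s(-13)) + (-14820 + M(-14, -117)) = √(-6737 + ⅛) + (-14820 + (-18 - 3*(-117)² + 21*(-117))) = √(-53895/8) + (-14820 + (-18 - 3*13689 - 2457)) = I*√107790/4 + (-14820 + (-18 - 41067 - 2457)) = I*√107790/4 + (-14820 - 43542) = I*√107790/4 - 58362 = -58362 + I*√107790/4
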